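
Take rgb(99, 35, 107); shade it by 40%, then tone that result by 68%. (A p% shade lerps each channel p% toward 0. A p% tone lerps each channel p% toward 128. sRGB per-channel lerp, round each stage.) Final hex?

Lerp each channel 40% toward 0:
  R: 99 + 0.4×(0−99) = 99 − 39.6 = 59.4 → 59
  G: 35 − 14 = 21 → 21
  B: 107 + 0.4×(0−107) = 107 − 42.8 = 64.2 → 64
After the shade: rgb(59, 21, 64) = #3b1540.
Lerp each channel 68% toward 128:
  R: 59 + 0.68×(128−59) = 59 + 46.92 = 105.92 → 106
  G: 21 + 0.68×(128−21) = 21 + 72.76 = 93.76 → 94
  B: 64 + 43.52 = 107.52 → 108
rgb(106, 94, 108) = #6a5e6c.

#6a5e6c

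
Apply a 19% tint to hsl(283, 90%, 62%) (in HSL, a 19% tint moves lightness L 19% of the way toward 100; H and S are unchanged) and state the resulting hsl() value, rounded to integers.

L moves 19% from 62 toward 100: 62 + 7.22 = 69.22 → 69.
H and S are unchanged.

hsl(283, 90%, 69%)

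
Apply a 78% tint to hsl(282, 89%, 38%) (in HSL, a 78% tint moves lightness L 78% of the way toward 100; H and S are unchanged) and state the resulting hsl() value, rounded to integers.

L moves 78% from 38 toward 100: 38 + 48.36 = 86.36 → 86.
H and S are unchanged.

hsl(282, 89%, 86%)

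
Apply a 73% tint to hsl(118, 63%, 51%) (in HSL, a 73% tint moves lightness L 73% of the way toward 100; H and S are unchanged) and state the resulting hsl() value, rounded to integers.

L moves 73% from 51 toward 100: 51 + 35.77 = 86.77 → 87.
H and S are unchanged.

hsl(118, 63%, 87%)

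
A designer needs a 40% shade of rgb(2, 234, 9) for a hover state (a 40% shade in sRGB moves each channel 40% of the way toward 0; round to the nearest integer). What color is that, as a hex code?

Per channel, c → c + 0.4(0 − c):
  R: 2 + 0.4×(0−2) = 2 − 0.8 = 1.2 → 1
  G: 234 + 0.4×(0−234) = 234 − 93.6 = 140.4 → 140
  B: 9 − 3.6 = 5.4 → 5
rgb(1, 140, 5) = #018C05.

#018C05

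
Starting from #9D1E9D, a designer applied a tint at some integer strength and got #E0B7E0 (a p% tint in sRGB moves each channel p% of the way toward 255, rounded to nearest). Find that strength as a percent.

#9D1E9D is rgb(157, 30, 157); #E0B7E0 is rgb(224, 183, 224).
On the G channel (widest range): 183 ≈ 30 + (p/100)(255 − 30), so p ≈ 100×(183 − 30)/(255 − 30) = 15300/225 = 68.00.
p = 68 reproduces all three channels after rounding.

68%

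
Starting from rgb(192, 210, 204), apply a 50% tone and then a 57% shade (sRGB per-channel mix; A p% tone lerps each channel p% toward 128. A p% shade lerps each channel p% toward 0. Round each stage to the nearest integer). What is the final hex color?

#454947

Per channel, c → c + 0.5(128 − c):
  R: 192 + 0.5×(128−192) = 192 − 32 = 160 → 160
  G: 210 + 0.5×(128−210) = 210 − 41 = 169 → 169
  B: 204 + 0.5×(128−204) = 204 − 38 = 166 → 166
After the tone: rgb(160, 169, 166) = #A0A9A6.
Lerp each channel 57% toward 0:
  R: 160 + 0.57×(0−160) = 160 − 91.2 = 68.8 → 69
  G: 169 + 0.57×(0−169) = 169 − 96.33 = 72.67 → 73
  B: 166 − 94.62 = 71.38 → 71
rgb(69, 73, 71) = #454947.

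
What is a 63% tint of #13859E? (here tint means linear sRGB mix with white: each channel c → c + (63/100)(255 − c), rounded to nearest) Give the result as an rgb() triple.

#13859E is rgb(19, 133, 158).
Lerp each channel 63% toward 255:
  R: 19 + 0.63×(255−19) = 19 + 148.68 = 167.68 → 168
  G: 133 + 0.63×(255−133) = 133 + 76.86 = 209.86 → 210
  B: 158 + 61.11 = 219.11 → 219

rgb(168, 210, 219)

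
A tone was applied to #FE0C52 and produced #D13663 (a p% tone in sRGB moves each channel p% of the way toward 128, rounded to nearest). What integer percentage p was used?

36%

#FE0C52 is rgb(254, 12, 82); #D13663 is rgb(209, 54, 99).
On the R channel (widest range): 209 ≈ 254 + (p/100)(128 − 254), so p ≈ 100×(209 − 254)/(128 − 254) = -4500/-126 = 35.71.
p = 36 reproduces all three channels after rounding.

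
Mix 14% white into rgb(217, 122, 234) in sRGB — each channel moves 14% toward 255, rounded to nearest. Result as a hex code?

A 14% tint moves each channel 14% toward 255:
  R: 217 + 5.32 = 222.32 → 222
  G: 122 + 0.14×(255−122) = 122 + 18.62 = 140.62 → 141
  B: 234 + 0.14×(255−234) = 234 + 2.94 = 236.94 → 237
rgb(222, 141, 237) = #de8ded.

#de8ded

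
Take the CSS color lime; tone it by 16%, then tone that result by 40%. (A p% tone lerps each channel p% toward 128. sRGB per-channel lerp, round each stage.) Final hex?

CSS lime is rgb(0, 255, 0).
Per channel, c → c + 0.16(128 − c):
  R: 0 + 0.16×(128−0) = 0 + 20.48 = 20.48 → 20
  G: 255 − 20.32 = 234.68 → 235
  B: 0 + 0.16×(128−0) = 0 + 20.48 = 20.48 → 20
After the tone: rgb(20, 235, 20) = #14eb14.
Per channel, c → c + 0.4(128 − c):
  R: 20 + 0.4×(128−20) = 20 + 43.2 = 63.2 → 63
  G: 235 − 42.8 = 192.2 → 192
  B: 20 + 43.2 = 63.2 → 63
rgb(63, 192, 63) = #3fc03f.

#3fc03f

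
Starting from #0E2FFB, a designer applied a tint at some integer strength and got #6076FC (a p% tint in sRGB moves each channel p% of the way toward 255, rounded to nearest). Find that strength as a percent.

34%

#0E2FFB is rgb(14, 47, 251); #6076FC is rgb(96, 118, 252).
On the R channel (widest range): 96 ≈ 14 + (p/100)(255 − 14), so p ≈ 100×(96 − 14)/(255 − 14) = 8200/241 = 34.02.
p = 34 reproduces all three channels after rounding.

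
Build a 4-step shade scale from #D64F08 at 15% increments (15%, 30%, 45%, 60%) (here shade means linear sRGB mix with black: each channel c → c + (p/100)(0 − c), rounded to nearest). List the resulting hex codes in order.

#D64F08 is rgb(214, 79, 8).
15%: (214 − 32.1 = 181.9→182, 79 − 11.85 = 67.15→67, 8 − 1.2 = 6.8→7) → #B64307
30%: (214 − 64.2 = 149.8→150, 79 − 23.7 = 55.3→55, 8 − 2.4 = 5.6→6) → #963706
45%: (214 − 96.3 = 117.7→118, 79 − 35.55 = 43.45→43, 8 − 3.6 = 4.4→4) → #762B04
60%: (214 − 128.4 = 85.6→86, 79 − 47.4 = 31.6→32, 8 − 4.8 = 3.2→3) → #562003

#B64307, #963706, #762B04, #562003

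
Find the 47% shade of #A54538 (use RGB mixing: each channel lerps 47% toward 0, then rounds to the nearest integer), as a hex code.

#A54538 is rgb(165, 69, 56).
A 47% shade moves each channel 47% toward 0:
  R: 165 + 0.47×(0−165) = 165 − 77.55 = 87.45 → 87
  G: 69 + 0.47×(0−69) = 69 − 32.43 = 36.57 → 37
  B: 56 + 0.47×(0−56) = 56 − 26.32 = 29.68 → 30
rgb(87, 37, 30) = #57251E.

#57251E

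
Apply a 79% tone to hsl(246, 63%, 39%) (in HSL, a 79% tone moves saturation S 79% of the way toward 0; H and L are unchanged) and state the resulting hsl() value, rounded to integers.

S moves 79% from 63 toward 0: 63 − 49.77 = 13.23 → 13.
H and L are unchanged.

hsl(246, 13%, 39%)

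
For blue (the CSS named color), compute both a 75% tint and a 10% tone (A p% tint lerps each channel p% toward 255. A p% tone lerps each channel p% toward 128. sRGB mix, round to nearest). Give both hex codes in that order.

CSS blue is rgb(0, 0, 255).
75% tint:
  R: 0 + 191.25 = 191.25 → 191
  G: 0 + 191.25 = 191.25 → 191
  B: 255 + 0.75×(255−255) = 255 + 0 = 255 → 255
  → #BFBFFF
10% tone:
  R: 0 + 0.1×(128−0) = 0 + 12.8 = 12.8 → 13
  G: 0 + 12.8 = 12.8 → 13
  B: 255 + 0.1×(128−255) = 255 − 12.7 = 242.3 → 242
  → #0D0DF2

#BFBFFF, #0D0DF2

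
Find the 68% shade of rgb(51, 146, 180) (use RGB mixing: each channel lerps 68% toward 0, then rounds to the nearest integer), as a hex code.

#102F3A

A 68% shade moves each channel 68% toward 0:
  R: 51 − 34.68 = 16.32 → 16
  G: 146 + 0.68×(0−146) = 146 − 99.28 = 46.72 → 47
  B: 180 − 122.4 = 57.6 → 58
rgb(16, 47, 58) = #102F3A.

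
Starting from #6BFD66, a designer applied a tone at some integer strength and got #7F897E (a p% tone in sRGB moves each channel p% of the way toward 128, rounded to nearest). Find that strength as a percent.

#6BFD66 is rgb(107, 253, 102); #7F897E is rgb(127, 137, 126).
On the G channel (widest range): 137 ≈ 253 + (p/100)(128 − 253), so p ≈ 100×(137 − 253)/(128 − 253) = -11600/-125 = 92.80.
p = 93 reproduces all three channels after rounding.

93%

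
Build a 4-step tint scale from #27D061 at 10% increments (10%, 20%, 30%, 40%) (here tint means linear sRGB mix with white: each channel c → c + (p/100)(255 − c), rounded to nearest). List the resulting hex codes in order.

#3DD571, #52D981, #68DE90, #7DE3A0

#27D061 is rgb(39, 208, 97).
10%: (39 + 21.6 = 60.6→61, 208 + 4.7 = 212.7→213, 97 + 15.8 = 112.8→113) → #3DD571
20%: (39 + 43.2 = 82.2→82, 208 + 9.4 = 217.4→217, 97 + 31.6 = 128.6→129) → #52D981
30%: (39 + 64.8 = 103.8→104, 208 + 14.1 = 222.1→222, 97 + 47.4 = 144.4→144) → #68DE90
40%: (39 + 86.4 = 125.4→125, 208 + 18.8 = 226.8→227, 97 + 63.2 = 160.2→160) → #7DE3A0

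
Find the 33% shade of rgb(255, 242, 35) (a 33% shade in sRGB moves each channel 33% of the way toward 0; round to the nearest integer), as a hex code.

Per channel, c → c + 0.33(0 − c):
  R: 255 − 84.15 = 170.85 → 171
  G: 242 − 79.86 = 162.14 → 162
  B: 35 − 11.55 = 23.45 → 23
rgb(171, 162, 23) = #ABA217.

#ABA217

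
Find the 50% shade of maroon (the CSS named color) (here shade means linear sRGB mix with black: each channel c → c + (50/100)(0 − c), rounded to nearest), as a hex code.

CSS maroon is rgb(128, 0, 0).
A 50% shade moves each channel 50% toward 0:
  R: 128 + 0.5×(0−128) = 128 − 64 = 64 → 64
  G: 0 + 0 = 0 → 0
  B: 0 + 0.5×(0−0) = 0 + 0 = 0 → 0
rgb(64, 0, 0) = #400000.

#400000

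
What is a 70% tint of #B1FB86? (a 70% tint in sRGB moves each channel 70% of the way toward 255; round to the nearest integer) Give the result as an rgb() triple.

rgb(232, 254, 219)

#B1FB86 is rgb(177, 251, 134).
A 70% tint moves each channel 70% toward 255:
  R: 177 + 54.6 = 231.6 → 232
  G: 251 + 2.8 = 253.8 → 254
  B: 134 + 0.7×(255−134) = 134 + 84.7 = 218.7 → 219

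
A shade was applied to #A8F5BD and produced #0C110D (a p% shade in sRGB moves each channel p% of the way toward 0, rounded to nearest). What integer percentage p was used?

#A8F5BD is rgb(168, 245, 189); #0C110D is rgb(12, 17, 13).
On the G channel (widest range): 17 ≈ 245 + (p/100)(0 − 245), so p ≈ 100×(17 − 245)/(0 − 245) = -22800/-245 = 93.06.
p = 93 reproduces all three channels after rounding.

93%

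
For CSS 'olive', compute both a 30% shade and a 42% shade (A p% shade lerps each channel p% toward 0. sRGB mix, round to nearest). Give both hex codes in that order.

#5a5a00, #4a4a00

CSS olive is rgb(128, 128, 0).
30% shade:
  R: 128 + 0.3×(0−128) = 128 − 38.4 = 89.6 → 90
  G: 128 + 0.3×(0−128) = 128 − 38.4 = 89.6 → 90
  B: 0 + 0 = 0 → 0
  → #5a5a00
42% shade:
  R: 128 + 0.42×(0−128) = 128 − 53.76 = 74.24 → 74
  G: 128 + 0.42×(0−128) = 128 − 53.76 = 74.24 → 74
  B: 0 + 0.42×(0−0) = 0 + 0 = 0 → 0
  → #4a4a00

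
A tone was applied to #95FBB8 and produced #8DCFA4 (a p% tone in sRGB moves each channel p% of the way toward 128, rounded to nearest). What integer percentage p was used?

#95FBB8 is rgb(149, 251, 184); #8DCFA4 is rgb(141, 207, 164).
On the G channel (widest range): 207 ≈ 251 + (p/100)(128 − 251), so p ≈ 100×(207 − 251)/(128 − 251) = -4400/-123 = 35.77.
p = 36 reproduces all three channels after rounding.

36%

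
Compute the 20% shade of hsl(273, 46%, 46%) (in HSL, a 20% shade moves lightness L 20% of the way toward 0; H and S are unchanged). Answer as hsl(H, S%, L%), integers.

L moves 20% from 46 toward 0: 46 − 9.2 = 36.8 → 37.
H and S are unchanged.

hsl(273, 46%, 37%)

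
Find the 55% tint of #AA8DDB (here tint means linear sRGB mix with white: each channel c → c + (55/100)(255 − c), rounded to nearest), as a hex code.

#AA8DDB is rgb(170, 141, 219).
Per channel, c → c + 0.55(255 − c):
  R: 170 + 0.55×(255−170) = 170 + 46.75 = 216.75 → 217
  G: 141 + 0.55×(255−141) = 141 + 62.7 = 203.7 → 204
  B: 219 + 0.55×(255−219) = 219 + 19.8 = 238.8 → 239
rgb(217, 204, 239) = #D9CCEF.

#D9CCEF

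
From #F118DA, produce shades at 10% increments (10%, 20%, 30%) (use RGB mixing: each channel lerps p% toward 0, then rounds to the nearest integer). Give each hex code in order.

#F118DA is rgb(241, 24, 218).
10%: (241 − 24.1 = 216.9→217, 24 − 2.4 = 21.6→22, 218 − 21.8 = 196.2→196) → #D916C4
20%: (241 − 48.2 = 192.8→193, 24 − 4.8 = 19.2→19, 218 − 43.6 = 174.4→174) → #C113AE
30%: (241 − 72.3 = 168.7→169, 24 − 7.2 = 16.8→17, 218 − 65.4 = 152.6→153) → #A91199

#D916C4, #C113AE, #A91199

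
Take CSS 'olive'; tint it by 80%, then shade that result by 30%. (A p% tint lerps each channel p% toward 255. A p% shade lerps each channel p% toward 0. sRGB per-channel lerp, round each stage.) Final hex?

CSS olive is rgb(128, 128, 0).
Per channel, c → c + 0.8(255 − c):
  R: 128 + 0.8×(255−128) = 128 + 101.6 = 229.6 → 230
  G: 128 + 101.6 = 229.6 → 230
  B: 0 + 0.8×(255−0) = 0 + 204 = 204 → 204
After the tint: rgb(230, 230, 204) = #E6E6CC.
Per channel, c → c + 0.3(0 − c):
  R: 230 + 0.3×(0−230) = 230 − 69 = 161 → 161
  G: 230 − 69 = 161 → 161
  B: 204 + 0.3×(0−204) = 204 − 61.2 = 142.8 → 143
rgb(161, 161, 143) = #A1A18F.

#A1A18F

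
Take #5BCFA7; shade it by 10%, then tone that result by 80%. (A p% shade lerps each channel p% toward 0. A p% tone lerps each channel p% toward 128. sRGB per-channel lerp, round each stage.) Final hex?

#778C84

#5BCFA7 is rgb(91, 207, 167).
A 10% shade moves each channel 10% toward 0:
  R: 91 − 9.1 = 81.9 → 82
  G: 207 − 20.7 = 186.3 → 186
  B: 167 − 16.7 = 150.3 → 150
After the shade: rgb(82, 186, 150) = #52BA96.
An 80% tone moves each channel 80% toward 128:
  R: 82 + 36.8 = 118.8 → 119
  G: 186 − 46.4 = 139.6 → 140
  B: 150 + 0.8×(128−150) = 150 − 17.6 = 132.4 → 132
rgb(119, 140, 132) = #778C84.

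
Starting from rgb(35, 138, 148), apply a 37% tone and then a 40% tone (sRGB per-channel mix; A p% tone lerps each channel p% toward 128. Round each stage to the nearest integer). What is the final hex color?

#5D8488

A 37% tone moves each channel 37% toward 128:
  R: 35 + 0.37×(128−35) = 35 + 34.41 = 69.41 → 69
  G: 138 + 0.37×(128−138) = 138 − 3.7 = 134.3 → 134
  B: 148 − 7.4 = 140.6 → 141
After the tone: rgb(69, 134, 141) = #45868D.
Per channel, c → c + 0.4(128 − c):
  R: 69 + 0.4×(128−69) = 69 + 23.6 = 92.6 → 93
  G: 134 + 0.4×(128−134) = 134 − 2.4 = 131.6 → 132
  B: 141 − 5.2 = 135.8 → 136
rgb(93, 132, 136) = #5D8488.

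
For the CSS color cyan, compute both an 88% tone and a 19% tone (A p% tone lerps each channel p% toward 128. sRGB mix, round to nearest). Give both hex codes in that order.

CSS cyan is rgb(0, 255, 255).
88% tone:
  R: 0 + 0.88×(128−0) = 0 + 112.64 = 112.64 → 113
  G: 255 + 0.88×(128−255) = 255 − 111.76 = 143.24 → 143
  B: 255 + 0.88×(128−255) = 255 − 111.76 = 143.24 → 143
  → #718f8f
19% tone:
  R: 0 + 0.19×(128−0) = 0 + 24.32 = 24.32 → 24
  G: 255 + 0.19×(128−255) = 255 − 24.13 = 230.87 → 231
  B: 255 + 0.19×(128−255) = 255 − 24.13 = 230.87 → 231
  → #18e7e7

#718f8f, #18e7e7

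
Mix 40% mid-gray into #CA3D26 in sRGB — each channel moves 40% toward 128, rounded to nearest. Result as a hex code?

#AC584A

#CA3D26 is rgb(202, 61, 38).
A 40% tone moves each channel 40% toward 128:
  R: 202 − 29.6 = 172.4 → 172
  G: 61 + 0.4×(128−61) = 61 + 26.8 = 87.8 → 88
  B: 38 + 0.4×(128−38) = 38 + 36 = 74 → 74
rgb(172, 88, 74) = #AC584A.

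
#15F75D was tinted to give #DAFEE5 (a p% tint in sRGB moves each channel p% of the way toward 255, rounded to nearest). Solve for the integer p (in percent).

#15F75D is rgb(21, 247, 93); #DAFEE5 is rgb(218, 254, 229).
On the R channel (widest range): 218 ≈ 21 + (p/100)(255 − 21), so p ≈ 100×(218 − 21)/(255 − 21) = 19700/234 = 84.19.
p = 84 reproduces all three channels after rounding.

84%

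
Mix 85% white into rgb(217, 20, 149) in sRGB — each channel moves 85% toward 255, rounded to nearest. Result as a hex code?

Per channel, c → c + 0.85(255 − c):
  R: 217 + 0.85×(255−217) = 217 + 32.3 = 249.3 → 249
  G: 20 + 0.85×(255−20) = 20 + 199.75 = 219.75 → 220
  B: 149 + 90.1 = 239.1 → 239
rgb(249, 220, 239) = #f9dcef.

#f9dcef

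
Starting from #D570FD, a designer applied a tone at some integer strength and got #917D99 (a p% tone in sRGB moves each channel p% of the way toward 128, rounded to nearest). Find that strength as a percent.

#D570FD is rgb(213, 112, 253); #917D99 is rgb(145, 125, 153).
On the B channel (widest range): 153 ≈ 253 + (p/100)(128 − 253), so p ≈ 100×(153 − 253)/(128 − 253) = -10000/-125 = 80.00.
p = 80 reproduces all three channels after rounding.

80%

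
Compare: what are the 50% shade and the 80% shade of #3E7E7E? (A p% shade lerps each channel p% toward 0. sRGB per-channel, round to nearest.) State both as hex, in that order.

#1F3F3F, #0C1919

#3E7E7E is rgb(62, 126, 126).
50% shade:
  R: 62 − 31 = 31 → 31
  G: 126 + 0.5×(0−126) = 126 − 63 = 63 → 63
  B: 126 + 0.5×(0−126) = 126 − 63 = 63 → 63
  → #1F3F3F
80% shade:
  R: 62 + 0.8×(0−62) = 62 − 49.6 = 12.4 → 12
  G: 126 + 0.8×(0−126) = 126 − 100.8 = 25.2 → 25
  B: 126 + 0.8×(0−126) = 126 − 100.8 = 25.2 → 25
  → #0C1919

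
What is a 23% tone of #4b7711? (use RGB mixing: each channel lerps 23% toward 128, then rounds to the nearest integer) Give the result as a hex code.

#4b7711 is rgb(75, 119, 17).
Per channel, c → c + 0.23(128 − c):
  R: 75 + 0.23×(128−75) = 75 + 12.19 = 87.19 → 87
  G: 119 + 0.23×(128−119) = 119 + 2.07 = 121.07 → 121
  B: 17 + 0.23×(128−17) = 17 + 25.53 = 42.53 → 43
rgb(87, 121, 43) = #57792b.

#57792b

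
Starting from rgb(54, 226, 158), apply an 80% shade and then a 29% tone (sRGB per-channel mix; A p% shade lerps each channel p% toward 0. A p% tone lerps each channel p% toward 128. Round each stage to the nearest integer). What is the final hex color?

Per channel, c → c + 0.8(0 − c):
  R: 54 + 0.8×(0−54) = 54 − 43.2 = 10.8 → 11
  G: 226 + 0.8×(0−226) = 226 − 180.8 = 45.2 → 45
  B: 158 + 0.8×(0−158) = 158 − 126.4 = 31.6 → 32
After the shade: rgb(11, 45, 32) = #0b2d20.
A 29% tone moves each channel 29% toward 128:
  R: 11 + 0.29×(128−11) = 11 + 33.93 = 44.93 → 45
  G: 45 + 0.29×(128−45) = 45 + 24.07 = 69.07 → 69
  B: 32 + 27.84 = 59.84 → 60
rgb(45, 69, 60) = #2d453c.

#2d453c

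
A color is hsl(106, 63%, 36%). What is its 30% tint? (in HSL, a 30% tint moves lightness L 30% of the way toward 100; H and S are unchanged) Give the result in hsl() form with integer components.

L moves 30% from 36 toward 100: 36 + 19.2 = 55.2 → 55.
H and S are unchanged.

hsl(106, 63%, 55%)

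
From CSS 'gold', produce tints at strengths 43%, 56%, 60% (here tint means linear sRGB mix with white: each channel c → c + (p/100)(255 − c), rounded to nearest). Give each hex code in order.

#FFE86E, #FFED8F, #FFEF99

CSS gold is rgb(255, 215, 0).
43%: (255→255, 215 + 17.2 = 232.2→232, 0 + 109.65 = 109.65→110) → #FFE86E
56%: (255→255, 215 + 22.4 = 237.4→237, 0 + 142.8 = 142.8→143) → #FFED8F
60%: (255→255, 215 + 24 = 239→239, 0 + 153 = 153→153) → #FFEF99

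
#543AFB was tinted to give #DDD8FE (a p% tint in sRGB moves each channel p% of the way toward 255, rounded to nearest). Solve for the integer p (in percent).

#543AFB is rgb(84, 58, 251); #DDD8FE is rgb(221, 216, 254).
On the G channel (widest range): 216 ≈ 58 + (p/100)(255 − 58), so p ≈ 100×(216 − 58)/(255 − 58) = 15800/197 = 80.20.
p = 80 reproduces all three channels after rounding.

80%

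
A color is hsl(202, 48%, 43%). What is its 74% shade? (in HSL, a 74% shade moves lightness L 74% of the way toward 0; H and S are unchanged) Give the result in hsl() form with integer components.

hsl(202, 48%, 11%)

L moves 74% from 43 toward 0: 43 − 31.82 = 11.18 → 11.
H and S are unchanged.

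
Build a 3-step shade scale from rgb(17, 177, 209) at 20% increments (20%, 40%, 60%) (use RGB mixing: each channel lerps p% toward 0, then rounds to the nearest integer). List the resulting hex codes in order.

20%: (17 − 3.4 = 13.6→14, 177 − 35.4 = 141.6→142, 209 − 41.8 = 167.2→167) → #0E8EA7
40%: (17 − 6.8 = 10.2→10, 177 − 70.8 = 106.2→106, 209 − 83.6 = 125.4→125) → #0A6A7D
60%: (17 − 10.2 = 6.8→7, 177 − 106.2 = 70.8→71, 209 − 125.4 = 83.6→84) → #074754

#0E8EA7, #0A6A7D, #074754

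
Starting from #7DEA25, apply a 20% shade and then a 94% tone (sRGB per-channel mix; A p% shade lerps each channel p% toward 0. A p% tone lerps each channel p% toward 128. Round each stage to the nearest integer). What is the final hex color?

#7DEA25 is rgb(125, 234, 37).
A 20% shade moves each channel 20% toward 0:
  R: 125 − 25 = 100 → 100
  G: 234 + 0.2×(0−234) = 234 − 46.8 = 187.2 → 187
  B: 37 + 0.2×(0−37) = 37 − 7.4 = 29.6 → 30
After the shade: rgb(100, 187, 30) = #64BB1E.
Lerp each channel 94% toward 128:
  R: 100 + 0.94×(128−100) = 100 + 26.32 = 126.32 → 126
  G: 187 + 0.94×(128−187) = 187 − 55.46 = 131.54 → 132
  B: 30 + 92.12 = 122.12 → 122
rgb(126, 132, 122) = #7E847A.

#7E847A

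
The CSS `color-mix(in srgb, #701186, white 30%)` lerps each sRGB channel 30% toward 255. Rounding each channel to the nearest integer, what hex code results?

#701186 is rgb(112, 17, 134).
Per channel, c → c + 0.3(255 − c):
  R: 112 + 42.9 = 154.9 → 155
  G: 17 + 71.4 = 88.4 → 88
  B: 134 + 0.3×(255−134) = 134 + 36.3 = 170.3 → 170
rgb(155, 88, 170) = #9B58AA.

#9B58AA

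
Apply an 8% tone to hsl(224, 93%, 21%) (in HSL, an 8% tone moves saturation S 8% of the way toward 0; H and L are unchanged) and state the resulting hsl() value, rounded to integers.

hsl(224, 86%, 21%)

S moves 8% from 93 toward 0: 93 − 7.44 = 85.56 → 86.
H and L are unchanged.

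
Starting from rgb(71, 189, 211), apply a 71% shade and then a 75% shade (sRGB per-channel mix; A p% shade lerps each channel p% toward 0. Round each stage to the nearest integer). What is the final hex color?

#050e0f

Lerp each channel 71% toward 0:
  R: 71 − 50.41 = 20.59 → 21
  G: 189 + 0.71×(0−189) = 189 − 134.19 = 54.81 → 55
  B: 211 − 149.81 = 61.19 → 61
After the shade: rgb(21, 55, 61) = #15373d.
A 75% shade moves each channel 75% toward 0:
  R: 21 + 0.75×(0−21) = 21 − 15.75 = 5.25 → 5
  G: 55 − 41.25 = 13.75 → 14
  B: 61 + 0.75×(0−61) = 61 − 45.75 = 15.25 → 15
rgb(5, 14, 15) = #050e0f.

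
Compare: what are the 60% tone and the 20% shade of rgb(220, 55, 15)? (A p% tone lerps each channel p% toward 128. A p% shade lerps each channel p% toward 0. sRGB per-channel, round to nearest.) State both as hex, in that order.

60% tone:
  R: 220 + 0.6×(128−220) = 220 − 55.2 = 164.8 → 165
  G: 55 + 43.8 = 98.8 → 99
  B: 15 + 67.8 = 82.8 → 83
  → #A56353
20% shade:
  R: 220 + 0.2×(0−220) = 220 − 44 = 176 → 176
  G: 55 − 11 = 44 → 44
  B: 15 + 0.2×(0−15) = 15 − 3 = 12 → 12
  → #B02C0C

#A56353, #B02C0C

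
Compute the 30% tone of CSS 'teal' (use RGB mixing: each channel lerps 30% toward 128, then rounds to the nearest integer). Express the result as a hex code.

#268080

CSS teal is rgb(0, 128, 128).
Per channel, c → c + 0.3(128 − c):
  R: 0 + 38.4 = 38.4 → 38
  G: 128 + 0 = 128 → 128
  B: 128 + 0.3×(128−128) = 128 + 0 = 128 → 128
rgb(38, 128, 128) = #268080.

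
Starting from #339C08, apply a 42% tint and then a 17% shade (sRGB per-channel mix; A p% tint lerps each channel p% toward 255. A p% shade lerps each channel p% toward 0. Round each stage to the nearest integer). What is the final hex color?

#72A45D

#339C08 is rgb(51, 156, 8).
Per channel, c → c + 0.42(255 − c):
  R: 51 + 0.42×(255−51) = 51 + 85.68 = 136.68 → 137
  G: 156 + 0.42×(255−156) = 156 + 41.58 = 197.58 → 198
  B: 8 + 0.42×(255−8) = 8 + 103.74 = 111.74 → 112
After the tint: rgb(137, 198, 112) = #89C670.
A 17% shade moves each channel 17% toward 0:
  R: 137 + 0.17×(0−137) = 137 − 23.29 = 113.71 → 114
  G: 198 − 33.66 = 164.34 → 164
  B: 112 + 0.17×(0−112) = 112 − 19.04 = 92.96 → 93
rgb(114, 164, 93) = #72A45D.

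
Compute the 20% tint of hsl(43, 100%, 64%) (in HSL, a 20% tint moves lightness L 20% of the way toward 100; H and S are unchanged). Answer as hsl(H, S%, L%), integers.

L moves 20% from 64 toward 100: 64 + 7.2 = 71.2 → 71.
H and S are unchanged.

hsl(43, 100%, 71%)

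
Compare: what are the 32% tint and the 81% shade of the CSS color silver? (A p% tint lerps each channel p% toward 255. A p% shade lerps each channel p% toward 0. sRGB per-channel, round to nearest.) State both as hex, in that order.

CSS silver is rgb(192, 192, 192).
32% tint:
  R: 192 + 20.16 = 212.16 → 212
  G: 192 + 20.16 = 212.16 → 212
  B: 192 + 20.16 = 212.16 → 212
  → #D4D4D4
81% shade:
  R: 192 − 155.52 = 36.48 → 36
  G: 192 + 0.81×(0−192) = 192 − 155.52 = 36.48 → 36
  B: 192 − 155.52 = 36.48 → 36
  → #242424

#D4D4D4, #242424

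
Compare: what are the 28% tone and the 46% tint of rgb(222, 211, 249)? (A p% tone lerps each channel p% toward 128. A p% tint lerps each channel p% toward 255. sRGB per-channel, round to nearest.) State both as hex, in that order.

#C4BCD7, #EDE7FC

28% tone:
  R: 222 + 0.28×(128−222) = 222 − 26.32 = 195.68 → 196
  G: 211 + 0.28×(128−211) = 211 − 23.24 = 187.76 → 188
  B: 249 + 0.28×(128−249) = 249 − 33.88 = 215.12 → 215
  → #C4BCD7
46% tint:
  R: 222 + 0.46×(255−222) = 222 + 15.18 = 237.18 → 237
  G: 211 + 0.46×(255−211) = 211 + 20.24 = 231.24 → 231
  B: 249 + 2.76 = 251.76 → 252
  → #EDE7FC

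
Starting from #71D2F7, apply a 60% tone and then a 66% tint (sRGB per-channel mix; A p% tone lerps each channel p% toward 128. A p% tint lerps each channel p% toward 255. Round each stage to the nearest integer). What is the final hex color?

#71D2F7 is rgb(113, 210, 247).
Per channel, c → c + 0.6(128 − c):
  R: 113 + 0.6×(128−113) = 113 + 9 = 122 → 122
  G: 210 + 0.6×(128−210) = 210 − 49.2 = 160.8 → 161
  B: 247 + 0.6×(128−247) = 247 − 71.4 = 175.6 → 176
After the tone: rgb(122, 161, 176) = #7AA1B0.
Per channel, c → c + 0.66(255 − c):
  R: 122 + 0.66×(255−122) = 122 + 87.78 = 209.78 → 210
  G: 161 + 62.04 = 223.04 → 223
  B: 176 + 0.66×(255−176) = 176 + 52.14 = 228.14 → 228
rgb(210, 223, 228) = #D2DFE4.

#D2DFE4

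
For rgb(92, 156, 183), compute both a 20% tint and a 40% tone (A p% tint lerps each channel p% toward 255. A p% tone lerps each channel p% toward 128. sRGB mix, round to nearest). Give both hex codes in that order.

20% tint:
  R: 92 + 0.2×(255−92) = 92 + 32.6 = 124.6 → 125
  G: 156 + 0.2×(255−156) = 156 + 19.8 = 175.8 → 176
  B: 183 + 0.2×(255−183) = 183 + 14.4 = 197.4 → 197
  → #7db0c5
40% tone:
  R: 92 + 0.4×(128−92) = 92 + 14.4 = 106.4 → 106
  G: 156 − 11.2 = 144.8 → 145
  B: 183 − 22 = 161 → 161
  → #6a91a1

#7db0c5, #6a91a1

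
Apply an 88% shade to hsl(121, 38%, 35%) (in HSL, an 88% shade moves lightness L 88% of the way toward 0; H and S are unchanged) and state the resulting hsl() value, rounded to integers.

L moves 88% from 35 toward 0: 35 − 30.8 = 4.2 → 4.
H and S are unchanged.

hsl(121, 38%, 4%)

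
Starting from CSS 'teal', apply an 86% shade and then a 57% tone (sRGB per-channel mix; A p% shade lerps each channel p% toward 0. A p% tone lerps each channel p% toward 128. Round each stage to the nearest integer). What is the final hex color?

CSS teal is rgb(0, 128, 128).
An 86% shade moves each channel 86% toward 0:
  R: 0 + 0.86×(0−0) = 0 + 0 = 0 → 0
  G: 128 + 0.86×(0−128) = 128 − 110.08 = 17.92 → 18
  B: 128 − 110.08 = 17.92 → 18
After the shade: rgb(0, 18, 18) = #001212.
Lerp each channel 57% toward 128:
  R: 0 + 0.57×(128−0) = 0 + 72.96 = 72.96 → 73
  G: 18 + 0.57×(128−18) = 18 + 62.7 = 80.7 → 81
  B: 18 + 0.57×(128−18) = 18 + 62.7 = 80.7 → 81
rgb(73, 81, 81) = #495151.

#495151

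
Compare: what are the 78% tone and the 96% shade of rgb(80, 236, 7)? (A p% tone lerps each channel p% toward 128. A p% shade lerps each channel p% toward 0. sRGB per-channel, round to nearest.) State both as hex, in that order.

78% tone:
  R: 80 + 0.78×(128−80) = 80 + 37.44 = 117.44 → 117
  G: 236 + 0.78×(128−236) = 236 − 84.24 = 151.76 → 152
  B: 7 + 94.38 = 101.38 → 101
  → #759865
96% shade:
  R: 80 − 76.8 = 3.2 → 3
  G: 236 + 0.96×(0−236) = 236 − 226.56 = 9.44 → 9
  B: 7 + 0.96×(0−7) = 7 − 6.72 = 0.28 → 0
  → #030900

#759865, #030900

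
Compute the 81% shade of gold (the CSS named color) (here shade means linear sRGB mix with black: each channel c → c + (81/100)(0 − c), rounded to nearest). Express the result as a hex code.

CSS gold is rgb(255, 215, 0).
Per channel, c → c + 0.81(0 − c):
  R: 255 − 206.55 = 48.45 → 48
  G: 215 + 0.81×(0−215) = 215 − 174.15 = 40.85 → 41
  B: 0 + 0.81×(0−0) = 0 + 0 = 0 → 0
rgb(48, 41, 0) = #302900.

#302900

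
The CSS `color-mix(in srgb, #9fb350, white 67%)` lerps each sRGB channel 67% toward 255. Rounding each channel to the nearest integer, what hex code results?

#9fb350 is rgb(159, 179, 80).
Lerp each channel 67% toward 255:
  R: 159 + 0.67×(255−159) = 159 + 64.32 = 223.32 → 223
  G: 179 + 0.67×(255−179) = 179 + 50.92 = 229.92 → 230
  B: 80 + 0.67×(255−80) = 80 + 117.25 = 197.25 → 197
rgb(223, 230, 197) = #dfe6c5.

#dfe6c5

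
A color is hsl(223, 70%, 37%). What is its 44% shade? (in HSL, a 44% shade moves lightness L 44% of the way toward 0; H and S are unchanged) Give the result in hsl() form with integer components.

L moves 44% from 37 toward 0: 37 − 16.28 = 20.72 → 21.
H and S are unchanged.

hsl(223, 70%, 21%)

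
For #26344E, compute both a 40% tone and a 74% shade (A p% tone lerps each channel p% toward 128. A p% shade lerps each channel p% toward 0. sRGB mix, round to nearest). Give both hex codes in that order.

#26344E is rgb(38, 52, 78).
40% tone:
  R: 38 + 0.4×(128−38) = 38 + 36 = 74 → 74
  G: 52 + 0.4×(128−52) = 52 + 30.4 = 82.4 → 82
  B: 78 + 20 = 98 → 98
  → #4A5262
74% shade:
  R: 38 + 0.74×(0−38) = 38 − 28.12 = 9.88 → 10
  G: 52 − 38.48 = 13.52 → 14
  B: 78 + 0.74×(0−78) = 78 − 57.72 = 20.28 → 20
  → #0A0E14

#4A5262, #0A0E14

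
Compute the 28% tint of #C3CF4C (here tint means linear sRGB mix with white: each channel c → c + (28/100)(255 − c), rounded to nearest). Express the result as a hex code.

#C3CF4C is rgb(195, 207, 76).
A 28% tint moves each channel 28% toward 255:
  R: 195 + 16.8 = 211.8 → 212
  G: 207 + 0.28×(255−207) = 207 + 13.44 = 220.44 → 220
  B: 76 + 0.28×(255−76) = 76 + 50.12 = 126.12 → 126
rgb(212, 220, 126) = #D4DC7E.

#D4DC7E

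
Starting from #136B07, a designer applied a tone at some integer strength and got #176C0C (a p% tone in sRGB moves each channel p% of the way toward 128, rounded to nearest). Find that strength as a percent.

#136B07 is rgb(19, 107, 7); #176C0C is rgb(23, 108, 12).
On the B channel (widest range): 12 ≈ 7 + (p/100)(128 − 7), so p ≈ 100×(12 − 7)/(128 − 7) = 500/121 = 4.13.
p = 4 reproduces all three channels after rounding.

4%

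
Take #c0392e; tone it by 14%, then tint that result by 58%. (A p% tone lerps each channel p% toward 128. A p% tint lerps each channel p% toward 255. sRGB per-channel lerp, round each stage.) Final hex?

#e1b0ac

#c0392e is rgb(192, 57, 46).
Lerp each channel 14% toward 128:
  R: 192 + 0.14×(128−192) = 192 − 8.96 = 183.04 → 183
  G: 57 + 0.14×(128−57) = 57 + 9.94 = 66.94 → 67
  B: 46 + 0.14×(128−46) = 46 + 11.48 = 57.48 → 57
After the tone: rgb(183, 67, 57) = #b74339.
Lerp each channel 58% toward 255:
  R: 183 + 0.58×(255−183) = 183 + 41.76 = 224.76 → 225
  G: 67 + 0.58×(255−67) = 67 + 109.04 = 176.04 → 176
  B: 57 + 0.58×(255−57) = 57 + 114.84 = 171.84 → 172
rgb(225, 176, 172) = #e1b0ac.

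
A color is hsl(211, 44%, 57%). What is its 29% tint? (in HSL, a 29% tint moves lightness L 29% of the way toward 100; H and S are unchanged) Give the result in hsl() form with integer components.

hsl(211, 44%, 69%)

L moves 29% from 57 toward 100: 57 + 12.47 = 69.47 → 69.
H and S are unchanged.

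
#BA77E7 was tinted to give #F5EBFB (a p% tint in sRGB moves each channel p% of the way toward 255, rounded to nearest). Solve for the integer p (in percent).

#BA77E7 is rgb(186, 119, 231); #F5EBFB is rgb(245, 235, 251).
On the G channel (widest range): 235 ≈ 119 + (p/100)(255 − 119), so p ≈ 100×(235 − 119)/(255 − 119) = 11600/136 = 85.29.
p = 85 reproduces all three channels after rounding.

85%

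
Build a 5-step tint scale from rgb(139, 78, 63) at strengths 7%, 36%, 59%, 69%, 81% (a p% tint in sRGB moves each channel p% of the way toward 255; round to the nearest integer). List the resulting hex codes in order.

#935a4c, #b58e84, #cfb6b0, #dbc8c3, #e9dddb

7%: (139 + 8.12 = 147.12→147, 78 + 12.39 = 90.39→90, 63 + 13.44 = 76.44→76) → #935a4c
36%: (139 + 41.76 = 180.76→181, 78 + 63.72 = 141.72→142, 63 + 69.12 = 132.12→132) → #b58e84
59%: (139 + 68.44 = 207.44→207, 78 + 104.43 = 182.43→182, 63 + 113.28 = 176.28→176) → #cfb6b0
69%: (139 + 80.04 = 219.04→219, 78 + 122.13 = 200.13→200, 63 + 132.48 = 195.48→195) → #dbc8c3
81%: (139 + 93.96 = 232.96→233, 78 + 143.37 = 221.37→221, 63 + 155.52 = 218.52→219) → #e9dddb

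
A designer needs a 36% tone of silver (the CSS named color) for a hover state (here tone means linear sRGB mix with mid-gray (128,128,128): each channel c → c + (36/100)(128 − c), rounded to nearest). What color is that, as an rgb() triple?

rgb(169, 169, 169)

CSS silver is rgb(192, 192, 192).
Per channel, c → c + 0.36(128 − c):
  R: 192 − 23.04 = 168.96 → 169
  G: 192 − 23.04 = 168.96 → 169
  B: 192 − 23.04 = 168.96 → 169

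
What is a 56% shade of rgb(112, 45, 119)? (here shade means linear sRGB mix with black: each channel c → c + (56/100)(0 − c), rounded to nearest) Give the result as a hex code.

A 56% shade moves each channel 56% toward 0:
  R: 112 + 0.56×(0−112) = 112 − 62.72 = 49.28 → 49
  G: 45 − 25.2 = 19.8 → 20
  B: 119 + 0.56×(0−119) = 119 − 66.64 = 52.36 → 52
rgb(49, 20, 52) = #311434.

#311434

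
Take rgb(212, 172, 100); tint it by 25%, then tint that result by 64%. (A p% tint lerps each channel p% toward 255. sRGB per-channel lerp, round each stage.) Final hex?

Per channel, c → c + 0.25(255 − c):
  R: 212 + 10.75 = 222.75 → 223
  G: 172 + 20.75 = 192.75 → 193
  B: 100 + 0.25×(255−100) = 100 + 38.75 = 138.75 → 139
After the tint: rgb(223, 193, 139) = #DFC18B.
Per channel, c → c + 0.64(255 − c):
  R: 223 + 0.64×(255−223) = 223 + 20.48 = 243.48 → 243
  G: 193 + 0.64×(255−193) = 193 + 39.68 = 232.68 → 233
  B: 139 + 0.64×(255−139) = 139 + 74.24 = 213.24 → 213
rgb(243, 233, 213) = #F3E9D5.

#F3E9D5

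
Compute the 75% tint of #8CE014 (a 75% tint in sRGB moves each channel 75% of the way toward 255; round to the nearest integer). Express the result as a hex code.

#8CE014 is rgb(140, 224, 20).
Per channel, c → c + 0.75(255 − c):
  R: 140 + 0.75×(255−140) = 140 + 86.25 = 226.25 → 226
  G: 224 + 0.75×(255−224) = 224 + 23.25 = 247.25 → 247
  B: 20 + 176.25 = 196.25 → 196
rgb(226, 247, 196) = #E2F7C4.

#E2F7C4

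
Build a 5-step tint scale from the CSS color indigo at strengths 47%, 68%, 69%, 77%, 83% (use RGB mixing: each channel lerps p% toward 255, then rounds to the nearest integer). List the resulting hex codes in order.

#A078BD, #C5ADD7, #C7B0D8, #D6C4E2, #E0D4EA

CSS indigo is rgb(75, 0, 130).
47%: (75 + 84.6 = 159.6→160, 0 + 119.85 = 119.85→120, 130 + 58.75 = 188.75→189) → #A078BD
68%: (75 + 122.4 = 197.4→197, 0 + 173.4 = 173.4→173, 130 + 85 = 215→215) → #C5ADD7
69%: (75 + 124.2 = 199.2→199, 0 + 175.95 = 175.95→176, 130 + 86.25 = 216.25→216) → #C7B0D8
77%: (75 + 138.6 = 213.6→214, 0 + 196.35 = 196.35→196, 130 + 96.25 = 226.25→226) → #D6C4E2
83%: (75 + 149.4 = 224.4→224, 0 + 211.65 = 211.65→212, 130 + 103.75 = 233.75→234) → #E0D4EA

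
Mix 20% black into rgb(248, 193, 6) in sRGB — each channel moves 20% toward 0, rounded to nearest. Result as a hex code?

#C69A05

A 20% shade moves each channel 20% toward 0:
  R: 248 + 0.2×(0−248) = 248 − 49.6 = 198.4 → 198
  G: 193 − 38.6 = 154.4 → 154
  B: 6 − 1.2 = 4.8 → 5
rgb(198, 154, 5) = #C69A05.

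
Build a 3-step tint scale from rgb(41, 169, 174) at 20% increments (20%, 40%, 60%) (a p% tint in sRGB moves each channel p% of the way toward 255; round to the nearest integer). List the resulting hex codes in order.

#54BABE, #7FCBCE, #A9DDDF

20%: (41 + 42.8 = 83.8→84, 169 + 17.2 = 186.2→186, 174 + 16.2 = 190.2→190) → #54BABE
40%: (41 + 85.6 = 126.6→127, 169 + 34.4 = 203.4→203, 174 + 32.4 = 206.4→206) → #7FCBCE
60%: (41 + 128.4 = 169.4→169, 169 + 51.6 = 220.6→221, 174 + 48.6 = 222.6→223) → #A9DDDF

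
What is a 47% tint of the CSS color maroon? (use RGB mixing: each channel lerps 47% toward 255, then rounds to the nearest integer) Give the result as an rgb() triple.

CSS maroon is rgb(128, 0, 0).
Per channel, c → c + 0.47(255 − c):
  R: 128 + 59.69 = 187.69 → 188
  G: 0 + 0.47×(255−0) = 0 + 119.85 = 119.85 → 120
  B: 0 + 0.47×(255−0) = 0 + 119.85 = 119.85 → 120

rgb(188, 120, 120)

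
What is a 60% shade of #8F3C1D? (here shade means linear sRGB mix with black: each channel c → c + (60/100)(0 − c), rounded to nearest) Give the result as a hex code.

#8F3C1D is rgb(143, 60, 29).
A 60% shade moves each channel 60% toward 0:
  R: 143 − 85.8 = 57.2 → 57
  G: 60 + 0.6×(0−60) = 60 − 36 = 24 → 24
  B: 29 − 17.4 = 11.6 → 12
rgb(57, 24, 12) = #39180C.

#39180C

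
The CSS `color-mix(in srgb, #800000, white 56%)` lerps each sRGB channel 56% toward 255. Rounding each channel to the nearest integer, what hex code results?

#800000 is rgb(128, 0, 0).
Per channel, c → c + 0.56(255 − c):
  R: 128 + 71.12 = 199.12 → 199
  G: 0 + 0.56×(255−0) = 0 + 142.8 = 142.8 → 143
  B: 0 + 142.8 = 142.8 → 143
rgb(199, 143, 143) = #C78F8F.

#C78F8F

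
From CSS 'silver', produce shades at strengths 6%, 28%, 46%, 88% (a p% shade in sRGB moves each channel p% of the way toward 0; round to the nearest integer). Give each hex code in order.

CSS silver is rgb(192, 192, 192).
6%: (192 − 11.52 = 180.48→180, 192 − 11.52 = 180.48→180, 192 − 11.52 = 180.48→180) → #b4b4b4
28%: (192 − 53.76 = 138.24→138, 192 − 53.76 = 138.24→138, 192 − 53.76 = 138.24→138) → #8a8a8a
46%: (192 − 88.32 = 103.68→104, 192 − 88.32 = 103.68→104, 192 − 88.32 = 103.68→104) → #686868
88%: (192 − 168.96 = 23.04→23, 192 − 168.96 = 23.04→23, 192 − 168.96 = 23.04→23) → #171717

#b4b4b4, #8a8a8a, #686868, #171717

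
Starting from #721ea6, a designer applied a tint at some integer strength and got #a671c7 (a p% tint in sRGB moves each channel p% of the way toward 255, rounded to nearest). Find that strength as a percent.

#721ea6 is rgb(114, 30, 166); #a671c7 is rgb(166, 113, 199).
On the G channel (widest range): 113 ≈ 30 + (p/100)(255 − 30), so p ≈ 100×(113 − 30)/(255 − 30) = 8300/225 = 36.89.
p = 37 reproduces all three channels after rounding.

37%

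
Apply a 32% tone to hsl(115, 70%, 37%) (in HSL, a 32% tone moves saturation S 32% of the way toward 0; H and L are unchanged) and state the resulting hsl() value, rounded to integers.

S moves 32% from 70 toward 0: 70 − 22.4 = 47.6 → 48.
H and L are unchanged.

hsl(115, 48%, 37%)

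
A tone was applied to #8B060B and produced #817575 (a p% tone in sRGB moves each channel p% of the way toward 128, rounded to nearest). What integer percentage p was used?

#8B060B is rgb(139, 6, 11); #817575 is rgb(129, 117, 117).
On the G channel (widest range): 117 ≈ 6 + (p/100)(128 − 6), so p ≈ 100×(117 − 6)/(128 − 6) = 11100/122 = 90.98.
p = 91 reproduces all three channels after rounding.

91%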